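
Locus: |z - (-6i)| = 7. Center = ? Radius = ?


|z - z0| = r is a circle with center z0 and radius r.
Center = (0, -6), radius = 7

Circle with center (0, -6) and radius 7


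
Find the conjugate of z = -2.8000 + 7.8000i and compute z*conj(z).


z_bar = -2.8000 - 7.8000i
z*z_bar = (-2.8)^2 + 7.8^2 = 7.84 + 60.84 = 68.68

z_bar = -2.8000 - 7.8000i, z*z_bar = 68.68


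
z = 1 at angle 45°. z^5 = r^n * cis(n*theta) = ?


r^5 = 1^5 = 1
n*theta = 5*45° = 225° = 225° (mod 360)
a = 1*cos(225°) = -0.7071
b = 1*sin(225°) = -0.7071

1 cis(225°) = -0.7071 - 0.7071i


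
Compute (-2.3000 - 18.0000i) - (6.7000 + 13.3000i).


Real: -2.3 - 6.7 = -9
Imag: -18 - 13.3 = -31.3

-9.0000 - 31.3000i


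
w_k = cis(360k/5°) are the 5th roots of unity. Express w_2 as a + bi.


Angle = 360*2/5 = 144°
a = cos(144°) = -0.8090
b = sin(144°) = 0.5878

-0.8090 + 0.5878i


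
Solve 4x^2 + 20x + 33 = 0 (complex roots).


disc = 20^2 - 4*4*33 = 400 - 528 = -128
sqrt(|disc|) = sqrt(128) = 11.3137
Real part = -20/(2*4) = -2.5000
Imag part = 11.3137/(2*4) = 1.4142

-2.5000 ± 1.4142i


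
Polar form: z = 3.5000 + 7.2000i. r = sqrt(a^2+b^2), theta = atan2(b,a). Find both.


r = sqrt(12.25+51.84) = sqrt(64.09) = 8.0056
theta = atan2(7.2, 3.5) = 64.0751 degrees

r = 8.0056, theta = 64.0751 degrees


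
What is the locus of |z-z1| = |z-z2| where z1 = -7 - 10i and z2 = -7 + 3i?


Equal distances means the locus is the perpendicular bisector of z1 and z2.
Midpoint = ((-7+(-7))/2, (-10+3)/2) = (-7.0000, -3.5000)

Perpendicular bisector through (-7.0000, -3.5000)


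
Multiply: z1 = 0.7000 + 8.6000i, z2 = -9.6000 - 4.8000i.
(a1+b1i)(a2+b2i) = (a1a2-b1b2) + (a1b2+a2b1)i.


Real = 0.7*(-9.6) - 8.6*(-4.8) = -6.72 - (-41.28) = 34.56
Imag = 0.7*(-4.8) - (9.6)*8.6 = -3.36 - (82.56) = -85.92

34.5600 - 85.9200i


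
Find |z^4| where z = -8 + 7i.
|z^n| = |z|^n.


|z| = sqrt(64+49) = sqrt(113) = 10.6301
|z^4| = |z|^4 = (sqrt(113))^4 = 113^2 = 12769

|z^4| = 12769


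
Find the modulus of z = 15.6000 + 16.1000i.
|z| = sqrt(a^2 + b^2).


|z| = sqrt(15.6^2 + 16.1^2) = sqrt(243.36 + 259.21) = sqrt(502.57) = 22.4181

|z| = 22.4181


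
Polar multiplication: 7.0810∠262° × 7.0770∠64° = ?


r = 7.0810 * 7.0770 = 50.1122
theta = 262° + 64° = 326° = 326° (mod 360)

50.1122 cis(326°)


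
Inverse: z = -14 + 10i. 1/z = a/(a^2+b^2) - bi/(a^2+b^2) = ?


|z|^2 = 196+100 = 296
1/z = (-14 - 10i)/296

1/z = -0.0473 - 0.0338i


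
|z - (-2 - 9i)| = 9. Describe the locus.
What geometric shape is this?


|z - z0| = r is a circle with center z0 and radius r.
Center = (-2, -9), radius = 9

Circle with center (-2, -9) and radius 9


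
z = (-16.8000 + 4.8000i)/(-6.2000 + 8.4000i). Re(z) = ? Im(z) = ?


Multiply by conjugate: (-16.8000 + 4.8000i)(-6.2000 - 8.4000i) / ((-6.2)^2 + 8.4^2)
Numerator real = -16.8*(-6.2) + 4.8*8.4 = 144.48
Numerator imag = 4.8*(-6.2) - (-16.8)*8.4 = 111.36
Denominator = 109
Re(z) = 144.48/109 = 1.3255
Im(z) = 111.36/109 = 1.0217

Re(z) = 1.3255, Im(z) = 1.0217


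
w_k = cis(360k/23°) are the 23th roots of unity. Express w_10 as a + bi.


Angle = 360*10/23 = 156.5217°
a = cos(156.5217°) = -0.9172
b = sin(156.5217°) = 0.3984

-0.9172 + 0.3984i


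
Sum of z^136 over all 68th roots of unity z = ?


The roots are w_k = w^k with w = e^(2*pi*i/68), and (w^k)^136 = (w^136)^k.
So S = 1 + u + u^2 + ... + u^(67) with u = w^136.
136 = 2*68 + 0, so 136 is a multiple of 68 and u = (w^68)^2 = 1.
Every one of the 68 terms equals 1: S = 68

S = 68


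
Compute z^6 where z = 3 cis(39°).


r^6 = 3^6 = 729
n*theta = 6*39° = 234° = 234° (mod 360)
a = 729*cos(234°) = -428.4954
b = 729*sin(234°) = -589.7734

729 cis(234°) = -428.4954 - 589.7734i


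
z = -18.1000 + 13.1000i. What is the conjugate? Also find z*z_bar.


z_bar = -18.1000 - 13.1000i
z*z_bar = (-18.1)^2 + 13.1^2 = 327.61 + 171.61 = 499.22

z_bar = -18.1000 - 13.1000i, z*z_bar = 499.22


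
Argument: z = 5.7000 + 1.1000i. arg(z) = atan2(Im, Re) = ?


Re = 5.7, Im = 1.1
arg = atan2(1.1, 5.7) = 10.9228 degrees

arg(z) = 10.9228 degrees


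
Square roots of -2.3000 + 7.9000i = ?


|z| = sqrt(5.29+62.41) = 8.2280
sqrt((|z|+a)/2) = sqrt((8.2280+(-2.3))/2) = sqrt(2.9640) = 1.7216
sqrt((|z|-a)/2) = sqrt((8.2280-(-2.3))/2) = sqrt(5.2640) = 2.2943

±(1.7216 + 2.2943i) i.e. 1.7216 + 2.2943i and -1.7216 - 2.2943i


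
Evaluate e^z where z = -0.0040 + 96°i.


e^-0.0040 = 0.99601
cos(96°) = -0.1045
sin(96°) = 0.99452
Real = 0.99601*(-0.1045) = -0.1041
Imag = 0.99601*0.99452 = 0.9906

-0.1041 + 0.9906i


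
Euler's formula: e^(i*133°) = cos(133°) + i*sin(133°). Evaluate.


cos(133°) = -0.6820
sin(133°) = 0.7314

e^(i*133°) = -0.6820 + 0.7314i


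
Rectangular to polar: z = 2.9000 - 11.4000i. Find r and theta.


r = sqrt(8.41+129.96) = sqrt(138.37) = 11.7631
theta = atan2(-11.4, 2.9) = -75.7275 degrees

r = 11.7631, theta = -75.7275 degrees


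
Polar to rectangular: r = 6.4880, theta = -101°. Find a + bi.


a = 6.4880*cos(-101°) = 6.4880*(-0.19081) = -1.2380
b = 6.4880*sin(-101°) = 6.4880*(-0.98163) = -6.3688

-1.2380 - 6.3688i


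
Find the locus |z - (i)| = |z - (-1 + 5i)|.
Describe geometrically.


Equal distances means the locus is the perpendicular bisector of z1 and z2.
Midpoint = ((0+(-1))/2, (1+5)/2) = (-0.5000, 3.0000)

Perpendicular bisector through (-0.5000, 3.0000)


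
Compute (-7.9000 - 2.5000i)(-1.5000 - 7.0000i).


Real = -7.9*(-1.5) - (-2.5)*(-7) = 11.85 - 17.5 = -5.65
Imag = -7.9*(-7) - (1.5)*(-2.5) = 55.3 + 3.75 = 59.05

-5.6500 + 59.0500i


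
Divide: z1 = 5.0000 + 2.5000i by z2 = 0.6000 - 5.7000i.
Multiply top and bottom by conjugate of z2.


Conjugate of z2 = 0.6000 + 5.7000i
Numerator: (5.0000 + 2.5000i)(0.6000 + 5.7000i) = -11.2500 + 30.0000i
Denominator: 0.6^2 + (-5.7)^2 = 32.85
Result = (-11.2500 + 30.0000i)/32.85

-0.3425 + 0.9132i


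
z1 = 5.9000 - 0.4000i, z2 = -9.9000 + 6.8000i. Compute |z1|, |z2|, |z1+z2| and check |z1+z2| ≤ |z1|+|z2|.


|z1| = sqrt(5.9^2 + (-0.4)^2) = sqrt(34.97) = 5.9135
|z2| = sqrt((-9.9)^2 + 6.8^2) = sqrt(144.25) = 12.0104
z1+z2 = -4.0000 + 6.4000i
|z1+z2| = sqrt(56.96) = 7.5472
|z1|+|z2| = 5.9135 + 12.0104 = 17.9239

|z1+z2| = 7.5472 ≤ |z1|+|z2| = 17.9239 (verified)


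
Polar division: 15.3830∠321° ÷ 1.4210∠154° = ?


r = 15.3830 / 1.4210 = 10.8255
theta = 321° - 154° = 167° = 167° (mod 360)

10.8255 cis(167°)


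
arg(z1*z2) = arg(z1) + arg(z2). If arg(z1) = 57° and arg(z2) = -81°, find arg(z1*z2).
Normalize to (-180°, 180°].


arg(z1*z2) = 57° - 81° = -24°
Normalized to (-180°, 180°]: -24°

-24°


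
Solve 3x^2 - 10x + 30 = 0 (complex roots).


disc = (-10)^2 - 4*3*30 = 100 - 360 = -260
sqrt(|disc|) = sqrt(260) = 16.1245
Real part = 10/(2*3) = 1.6667
Imag part = 16.1245/(2*3) = 2.6874

1.6667 ± 2.6874i


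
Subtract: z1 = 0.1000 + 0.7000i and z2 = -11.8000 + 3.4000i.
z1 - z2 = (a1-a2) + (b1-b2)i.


Real: 0.1 + 11.8 = 11.9
Imag: 0.7 - 3.4 = -2.7

11.9000 - 2.7000i


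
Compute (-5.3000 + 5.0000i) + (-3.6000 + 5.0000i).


Real: -5.3 - 3.6 = -8.9
Imag: 5 + 5 = 10

-8.9000 + 10.0000i


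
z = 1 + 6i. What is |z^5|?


|z| = sqrt(1+36) = sqrt(37) = 6.0828
|z^5| = |z|^5 = (sqrt(37))^5 = 37^2 * sqrt(37) = 1369*sqrt(37)

|z^5| = 1369*sqrt(37) ≈ 8327.3019


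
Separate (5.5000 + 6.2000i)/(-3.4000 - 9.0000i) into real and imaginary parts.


Multiply by conjugate: (5.5000 + 6.2000i)(-3.4000 + 9.0000i) / ((-3.4)^2 + (-9)^2)
Numerator real = 5.5*(-3.4) + 6.2*(-9) = -74.5
Numerator imag = 6.2*(-3.4) - 5.5*(-9) = 28.42
Denominator = 92.56
Re(z) = -74.5/92.56 = -0.8049
Im(z) = 28.42/92.56 = 0.3070

Re(z) = -0.8049, Im(z) = 0.3070


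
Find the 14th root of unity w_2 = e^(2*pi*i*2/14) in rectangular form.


Angle = 360*2/14 = 51.4286°
a = cos(51.4286°) = 0.6235
b = sin(51.4286°) = 0.7818

0.6235 + 0.7818i


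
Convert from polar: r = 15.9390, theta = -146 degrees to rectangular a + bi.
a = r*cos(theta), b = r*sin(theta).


a = 15.9390*cos(-146°) = 15.9390*(-0.829038) = -13.2140
b = 15.9390*sin(-146°) = 15.9390*(-0.559193) = -8.9130

-13.2140 - 8.9130i


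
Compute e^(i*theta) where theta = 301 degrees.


cos(301°) = 0.5150
sin(301°) = -0.8572

e^(i*301°) = 0.5150 - 0.8572i


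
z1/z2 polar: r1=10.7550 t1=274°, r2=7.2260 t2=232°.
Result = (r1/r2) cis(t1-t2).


r = 10.7550 / 7.2260 = 1.4884
theta = 274° - 232° = 42° = 42° (mod 360)

1.4884 cis(42°)


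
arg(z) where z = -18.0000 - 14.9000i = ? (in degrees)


Re = -18, Im = -14.9
arg = atan2(-14.9, -18) = -140.3828 degrees

arg(z) = -140.3828 degrees


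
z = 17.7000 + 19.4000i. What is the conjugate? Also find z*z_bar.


z_bar = 17.7000 - 19.4000i
z*z_bar = 17.7^2 + 19.4^2 = 313.29 + 376.36 = 689.65

z_bar = 17.7000 - 19.4000i, z*z_bar = 689.65


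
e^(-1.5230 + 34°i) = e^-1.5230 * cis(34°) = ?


e^-1.5230 = 0.21806
cos(34°) = 0.829
sin(34°) = 0.5592
Real = 0.21806*0.829 = 0.1808
Imag = 0.21806*0.5592 = 0.1219

0.1808 + 0.1219i


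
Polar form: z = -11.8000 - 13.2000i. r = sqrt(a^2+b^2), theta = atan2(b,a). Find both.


r = sqrt(139.24+174.24) = sqrt(313.48) = 17.7054
theta = atan2(-13.2, -11.8) = -131.7948 degrees

r = 17.7054, theta = -131.7948 degrees


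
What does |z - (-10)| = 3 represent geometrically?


|z - z0| = r is a circle with center z0 and radius r.
Center = (-10, 0), radius = 3

Circle with center (-10, 0) and radius 3


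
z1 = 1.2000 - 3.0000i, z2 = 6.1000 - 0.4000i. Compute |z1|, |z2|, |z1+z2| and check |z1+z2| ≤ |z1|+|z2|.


|z1| = sqrt(1.2^2 + (-3)^2) = sqrt(10.44) = 3.2311
|z2| = sqrt(6.1^2 + (-0.4)^2) = sqrt(37.37) = 6.1131
z1+z2 = 7.3000 - 3.4000i
|z1+z2| = sqrt(64.85) = 8.0529
|z1|+|z2| = 3.2311 + 6.1131 = 9.3442

|z1+z2| = 8.0529 ≤ |z1|+|z2| = 9.3442 (verified)


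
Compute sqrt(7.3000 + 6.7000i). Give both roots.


|z| = sqrt(53.29+44.89) = 9.9086
sqrt((|z|+a)/2) = sqrt((9.9086+7.3)/2) = sqrt(8.6043) = 2.9333
sqrt((|z|-a)/2) = sqrt((9.9086-7.3)/2) = sqrt(1.3043) = 1.1421

±(2.9333 + 1.1421i) i.e. 2.9333 + 1.1421i and -2.9333 - 1.1421i


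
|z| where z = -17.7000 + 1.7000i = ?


|z| = sqrt((-17.7)^2 + 1.7^2) = sqrt(313.29 + 2.89) = sqrt(316.18) = 17.7815

|z| = 17.7815


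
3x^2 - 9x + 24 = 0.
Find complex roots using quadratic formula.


disc = (-9)^2 - 4*3*24 = 81 - 288 = -207
sqrt(|disc|) = sqrt(207) = 14.3875
Real part = 9/(2*3) = 1.5000
Imag part = 14.3875/(2*3) = 2.3979

1.5000 ± 2.3979i


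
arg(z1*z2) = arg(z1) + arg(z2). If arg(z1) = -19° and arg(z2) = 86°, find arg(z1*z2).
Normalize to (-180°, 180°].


arg(z1*z2) = -19° + 86° = 67°
Normalized to (-180°, 180°]: 67°

67°


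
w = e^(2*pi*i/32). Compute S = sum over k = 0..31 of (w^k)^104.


The roots are w_k = w^k with w = e^(2*pi*i/32), and (w^k)^104 = (w^104)^k.
So S = 1 + u + u^2 + ... + u^(31) with u = w^104.
104 = 3*32 + 8, so 104 is not a multiple of 32: u = (w^32)^3 * w^8 = w^8 ≠ 1 (w is a primitive 32th root), while u^32 = (w^32)^104 = 1.
Geometric series: S = (1 - u^32)/(1 - u) = (1 - 1)/(1 - u) = 0

S = 0


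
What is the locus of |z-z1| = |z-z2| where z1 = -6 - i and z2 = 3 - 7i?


Equal distances means the locus is the perpendicular bisector of z1 and z2.
Midpoint = ((-6+3)/2, (-1+(-7))/2) = (-1.5000, -4.0000)

Perpendicular bisector through (-1.5000, -4.0000)


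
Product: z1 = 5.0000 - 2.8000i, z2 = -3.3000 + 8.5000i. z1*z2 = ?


Real = 5*(-3.3) - (-2.8)*8.5 = -16.5 - (-23.8) = 7.3
Imag = 5*8.5 - (3.3)*(-2.8) = 42.5 + 9.24 = 51.74

7.3000 + 51.7400i


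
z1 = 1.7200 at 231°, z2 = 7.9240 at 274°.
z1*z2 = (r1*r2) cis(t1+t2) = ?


r = 1.7200 * 7.9240 = 13.6293
theta = 231° + 274° = 505° = 145° (mod 360)

13.6293 cis(145°)


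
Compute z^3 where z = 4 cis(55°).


r^3 = 4^3 = 64
n*theta = 3*55° = 165° = 165° (mod 360)
a = 64*cos(165°) = -61.8193
b = 64*sin(165°) = 16.5644

64 cis(165°) = -61.8193 + 16.5644i


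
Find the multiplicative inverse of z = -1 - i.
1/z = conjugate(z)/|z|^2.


|z|^2 = 1+1 = 2
1/z = (-1 + 1i)/2

1/z = -0.5000 + 0.5000i


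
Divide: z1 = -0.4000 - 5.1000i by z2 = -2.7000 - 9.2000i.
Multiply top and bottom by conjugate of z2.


Conjugate of z2 = -2.7000 + 9.2000i
Numerator: (-0.4000 - 5.1000i)(-2.7000 + 9.2000i) = 48.0000 + 10.0900i
Denominator: (-2.7)^2 + (-9.2)^2 = 91.93
Result = (48.0000 + 10.0900i)/91.93

0.5221 + 0.1098i


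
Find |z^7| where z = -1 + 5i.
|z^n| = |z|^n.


|z| = sqrt(1+25) = sqrt(26) = 5.0990
|z^7| = |z|^7 = (sqrt(26))^7 = 26^3 * sqrt(26) = 17576*sqrt(26)

|z^7| = 17576*sqrt(26) ≈ 89620.3670


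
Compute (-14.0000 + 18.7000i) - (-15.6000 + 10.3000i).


Real: -14 + 15.6 = 1.6
Imag: 18.7 - 10.3 = 8.4

1.6000 + 8.4000i


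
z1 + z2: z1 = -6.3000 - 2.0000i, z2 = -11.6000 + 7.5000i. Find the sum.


Real: -6.3 - 11.6 = -17.9
Imag: -2 + 7.5 = 5.5

-17.9000 + 5.5000i


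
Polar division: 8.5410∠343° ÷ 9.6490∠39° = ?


r = 8.5410 / 9.6490 = 0.8852
theta = 343° - 39° = 304° = 304° (mod 360)

0.8852 cis(304°)


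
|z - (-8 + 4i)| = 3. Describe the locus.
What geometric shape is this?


|z - z0| = r is a circle with center z0 and radius r.
Center = (-8, 4), radius = 3

Circle with center (-8, 4) and radius 3


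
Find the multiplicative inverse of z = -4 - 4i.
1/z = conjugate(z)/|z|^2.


|z|^2 = 16+16 = 32
1/z = (-4 + 4i)/32

1/z = -0.1250 + 0.1250i


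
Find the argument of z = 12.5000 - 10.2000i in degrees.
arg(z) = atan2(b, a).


Re = 12.5, Im = -10.2
arg = atan2(-10.2, 12.5) = -39.2144 degrees

arg(z) = -39.2144 degrees


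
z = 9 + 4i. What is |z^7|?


|z| = sqrt(81+16) = sqrt(97) = 9.8489
|z^7| = |z|^7 = (sqrt(97))^7 = 97^3 * sqrt(97) = 912673*sqrt(97)

|z^7| = 912673*sqrt(97) ≈ 8988786.5965


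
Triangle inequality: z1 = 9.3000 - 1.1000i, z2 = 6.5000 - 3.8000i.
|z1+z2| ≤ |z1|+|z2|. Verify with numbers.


|z1| = sqrt(9.3^2 + (-1.1)^2) = sqrt(87.7) = 9.3648
|z2| = sqrt(6.5^2 + (-3.8)^2) = sqrt(56.69) = 7.5293
z1+z2 = 15.8000 - 4.9000i
|z1+z2| = sqrt(273.65) = 16.5424
|z1|+|z2| = 9.3648 + 7.5293 = 16.8941

|z1+z2| = 16.5424 ≤ |z1|+|z2| = 16.8941 (verified)


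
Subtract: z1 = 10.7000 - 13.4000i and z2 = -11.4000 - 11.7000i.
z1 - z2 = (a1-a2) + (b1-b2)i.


Real: 10.7 + 11.4 = 22.1
Imag: -13.4 + 11.7 = -1.7

22.1000 - 1.7000i


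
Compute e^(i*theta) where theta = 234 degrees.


cos(234°) = -0.5878
sin(234°) = -0.8090

e^(i*234°) = -0.5878 - 0.8090i


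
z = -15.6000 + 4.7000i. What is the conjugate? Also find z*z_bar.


z_bar = -15.6000 - 4.7000i
z*z_bar = (-15.6)^2 + 4.7^2 = 243.36 + 22.09 = 265.45

z_bar = -15.6000 - 4.7000i, z*z_bar = 265.45


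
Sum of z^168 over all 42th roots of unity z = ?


The roots are w_k = w^k with w = e^(2*pi*i/42), and (w^k)^168 = (w^168)^k.
So S = 1 + u + u^2 + ... + u^(41) with u = w^168.
168 = 4*42 + 0, so 168 is a multiple of 42 and u = (w^42)^4 = 1.
Every one of the 42 terms equals 1: S = 42

S = 42


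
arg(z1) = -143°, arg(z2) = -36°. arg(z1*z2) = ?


arg(z1*z2) = -143° - 36° = -179°
Normalized to (-180°, 180°]: -179°

-179°


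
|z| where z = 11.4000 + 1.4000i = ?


|z| = sqrt(11.4^2 + 1.4^2) = sqrt(129.96 + 1.96) = sqrt(131.92) = 11.4856

|z| = 11.4856


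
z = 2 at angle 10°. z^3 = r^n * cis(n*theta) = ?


r^3 = 2^3 = 8
n*theta = 3*10° = 30° = 30° (mod 360)
a = 8*cos(30°) = 6.9282
b = 8*sin(30°) = 4.0000

8 cis(30°) = 6.9282 + 4.0000i


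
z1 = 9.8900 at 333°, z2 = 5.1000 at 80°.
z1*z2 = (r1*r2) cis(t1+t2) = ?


r = 9.8900 * 5.1000 = 50.4390
theta = 333° + 80° = 413° = 53° (mod 360)

50.4390 cis(53°)


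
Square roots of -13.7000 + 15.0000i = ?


|z| = sqrt(187.69+225) = 20.3148
sqrt((|z|+a)/2) = sqrt((20.3148+(-13.7))/2) = sqrt(3.3074) = 1.8186
sqrt((|z|-a)/2) = sqrt((20.3148-(-13.7))/2) = sqrt(17.0074) = 4.1240

±(1.8186 + 4.1240i) i.e. 1.8186 + 4.1240i and -1.8186 - 4.1240i


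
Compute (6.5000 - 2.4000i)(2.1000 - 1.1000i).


Real = 6.5*2.1 - (-2.4)*(-1.1) = 13.65 - 2.64 = 11.01
Imag = 6.5*(-1.1) + 2.1*(-2.4) = -7.15 - (5.04) = -12.19

11.0100 - 12.1900i


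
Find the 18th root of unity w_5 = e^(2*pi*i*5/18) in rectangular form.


Angle = 360*5/18 = 100°
a = cos(100°) = -0.1736
b = sin(100°) = 0.9848

-0.1736 + 0.9848i


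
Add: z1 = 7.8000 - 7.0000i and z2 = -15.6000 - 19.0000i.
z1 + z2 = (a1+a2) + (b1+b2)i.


Real: 7.8 - 15.6 = -7.8
Imag: -7 - 19 = -26

-7.8000 - 26.0000i


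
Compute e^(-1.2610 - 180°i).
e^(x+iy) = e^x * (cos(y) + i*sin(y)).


e^-1.2610 = 0.2834
cos(-180°) = -1
sin(-180°) = 0
Real = 0.2834*(-1) = -0.2834
Imag = 0.2834*0 = 0

-0.2834 + 0i


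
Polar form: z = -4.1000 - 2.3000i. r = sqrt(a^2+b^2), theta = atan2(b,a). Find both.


r = sqrt(16.81+5.29) = sqrt(22.1) = 4.7011
theta = atan2(-2.3, -4.1) = -150.7086 degrees

r = 4.7011, theta = -150.7086 degrees


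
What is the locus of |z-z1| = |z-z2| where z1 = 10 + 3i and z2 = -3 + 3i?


Equal distances means the locus is the perpendicular bisector of z1 and z2.
Midpoint = ((10+(-3))/2, (3+3)/2) = (3.5000, 3.0000)

Perpendicular bisector through (3.5000, 3.0000)


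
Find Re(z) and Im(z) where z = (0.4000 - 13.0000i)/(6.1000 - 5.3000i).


Multiply by conjugate: (0.4000 - 13.0000i)(6.1000 + 5.3000i) / (6.1^2 + (-5.3)^2)
Numerator real = 0.4*6.1 - (13)*(-5.3) = 71.34
Numerator imag = -13*6.1 - 0.4*(-5.3) = -77.18
Denominator = 65.3
Re(z) = 71.34/65.3 = 1.0925
Im(z) = -77.18/65.3 = -1.1819

Re(z) = 1.0925, Im(z) = -1.1819


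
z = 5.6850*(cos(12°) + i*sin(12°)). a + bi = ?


a = 5.6850*cos(12°) = 5.6850*0.97815 = 5.5608
b = 5.6850*sin(12°) = 5.6850*0.20791 = 1.1820

5.5608 + 1.1820i


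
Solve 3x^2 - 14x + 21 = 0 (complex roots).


disc = (-14)^2 - 4*3*21 = 196 - 252 = -56
sqrt(|disc|) = sqrt(56) = 7.4833
Real part = 14/(2*3) = 2.3333
Imag part = 7.4833/(2*3) = 1.2472

2.3333 ± 1.2472i


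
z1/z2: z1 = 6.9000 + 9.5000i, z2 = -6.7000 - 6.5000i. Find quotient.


Conjugate of z2 = -6.7000 + 6.5000i
Numerator: (6.9000 + 9.5000i)(-6.7000 + 6.5000i) = -107.9800 - 18.8000i
Denominator: (-6.7)^2 + (-6.5)^2 = 87.14
Result = (-107.9800 - 18.8000i)/87.14

-1.2392 - 0.2157i


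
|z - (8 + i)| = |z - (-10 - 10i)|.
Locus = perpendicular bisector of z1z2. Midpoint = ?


Equal distances means the locus is the perpendicular bisector of z1 and z2.
Midpoint = ((8+(-10))/2, (1+(-10))/2) = (-1.0000, -4.5000)

Perpendicular bisector through (-1.0000, -4.5000)


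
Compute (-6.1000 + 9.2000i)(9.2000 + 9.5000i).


Real = -6.1*9.2 - 9.2*9.5 = -56.12 - 87.4 = -143.52
Imag = -6.1*9.5 + 9.2*9.2 = -57.95 + 84.64 = 26.69

-143.5200 + 26.6900i


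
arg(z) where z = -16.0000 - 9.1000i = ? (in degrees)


Re = -16, Im = -9.1
arg = atan2(-9.1, -16) = -150.3709 degrees

arg(z) = -150.3709 degrees


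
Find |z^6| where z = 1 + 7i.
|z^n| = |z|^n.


|z| = sqrt(1+49) = sqrt(50) = 7.0711
|z^6| = |z|^6 = (sqrt(50))^6 = 50^3 = 125000

|z^6| = 125000


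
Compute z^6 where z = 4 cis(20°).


r^6 = 4^6 = 4096
n*theta = 6*20° = 120° = 120° (mod 360)
a = 4096*cos(120°) = -2048.0000
b = 4096*sin(120°) = 3547.2401

4096 cis(120°) = -2048.0000 + 3547.2401i


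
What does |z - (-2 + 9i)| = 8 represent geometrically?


|z - z0| = r is a circle with center z0 and radius r.
Center = (-2, 9), radius = 8

Circle with center (-2, 9) and radius 8


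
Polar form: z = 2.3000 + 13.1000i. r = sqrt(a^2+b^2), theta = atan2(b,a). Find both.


r = sqrt(5.29+171.61) = sqrt(176.9) = 13.3004
theta = atan2(13.1, 2.3) = 80.0419 degrees

r = 13.3004, theta = 80.0419 degrees


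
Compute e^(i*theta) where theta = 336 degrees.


cos(336°) = 0.9135
sin(336°) = -0.4067

e^(i*336°) = 0.9135 - 0.4067i


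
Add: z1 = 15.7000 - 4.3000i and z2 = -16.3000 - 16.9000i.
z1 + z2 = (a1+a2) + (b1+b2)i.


Real: 15.7 - 16.3 = -0.6
Imag: -4.3 - 16.9 = -21.2

-0.6000 - 21.2000i


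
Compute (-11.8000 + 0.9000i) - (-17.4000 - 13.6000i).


Real: -11.8 + 17.4 = 5.6
Imag: 0.9 + 13.6 = 14.5

5.6000 + 14.5000i


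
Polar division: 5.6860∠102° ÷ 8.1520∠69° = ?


r = 5.6860 / 8.1520 = 0.6975
theta = 102° - 69° = 33° = 33° (mod 360)

0.6975 cis(33°)


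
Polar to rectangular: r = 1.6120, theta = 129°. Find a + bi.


a = 1.6120*cos(129°) = 1.6120*(-0.62932) = -1.0145
b = 1.6120*sin(129°) = 1.6120*0.77715 = 1.2528

-1.0145 + 1.2528i


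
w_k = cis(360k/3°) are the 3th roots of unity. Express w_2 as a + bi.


Angle = 360*2/3 = 240°
a = cos(240°) = -0.5000
b = sin(240°) = -0.8660

-0.5000 - 0.8660i


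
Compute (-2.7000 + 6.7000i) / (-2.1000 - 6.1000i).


Conjugate of z2 = -2.1000 + 6.1000i
Numerator: (-2.7000 + 6.7000i)(-2.1000 + 6.1000i) = -35.2000 - 30.5400i
Denominator: (-2.1)^2 + (-6.1)^2 = 41.62
Result = (-35.2000 - 30.5400i)/41.62

-0.8457 - 0.7338i


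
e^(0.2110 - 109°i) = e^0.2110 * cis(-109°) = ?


e^0.2110 = 1.2349
cos(-109°) = -0.32557
sin(-109°) = -0.9455
Real = 1.2349*(-0.32557) = -0.4020
Imag = 1.2349*(-0.9455) = -1.1676

-0.4020 - 1.1676i


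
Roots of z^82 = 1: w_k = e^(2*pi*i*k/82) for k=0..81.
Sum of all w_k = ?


The sum of all 82th roots of unity is 0.
Geometric series: (1 - w^82)/(1 - w) = (1-1)/(1-w) = 0 since w^82 = 1, w ≠ 1.
Alternatively: coefficient of z^81 in z^82 - 1 is 0.

0


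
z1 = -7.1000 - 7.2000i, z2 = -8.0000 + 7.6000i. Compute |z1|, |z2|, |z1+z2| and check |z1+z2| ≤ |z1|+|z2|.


|z1| = sqrt((-7.1)^2 + (-7.2)^2) = sqrt(102.25) = 10.1119
|z2| = sqrt((-8)^2 + 7.6^2) = sqrt(121.76) = 11.0345
z1+z2 = -15.1000 + 0.4000i
|z1+z2| = sqrt(228.17) = 15.1053
|z1|+|z2| = 10.1119 + 11.0345 = 21.1464

|z1+z2| = 15.1053 ≤ |z1|+|z2| = 21.1464 (verified)


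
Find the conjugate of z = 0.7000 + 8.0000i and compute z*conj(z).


z_bar = 0.7000 - 8.0000i
z*z_bar = 0.7^2 + 8^2 = 0.49 + 64 = 64.49

z_bar = 0.7000 - 8.0000i, z*z_bar = 64.49


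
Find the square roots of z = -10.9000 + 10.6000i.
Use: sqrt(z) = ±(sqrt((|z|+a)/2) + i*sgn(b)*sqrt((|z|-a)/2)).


|z| = sqrt(118.81+112.36) = 15.2043
sqrt((|z|+a)/2) = sqrt((15.2043+(-10.9))/2) = sqrt(2.1521) = 1.4670
sqrt((|z|-a)/2) = sqrt((15.2043-(-10.9))/2) = sqrt(13.0521) = 3.6128

±(1.4670 + 3.6128i) i.e. 1.4670 + 3.6128i and -1.4670 - 3.6128i


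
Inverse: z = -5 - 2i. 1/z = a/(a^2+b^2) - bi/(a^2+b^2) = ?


|z|^2 = 25+4 = 29
1/z = (-5 + 2i)/29

1/z = -0.1724 + 0.0690i


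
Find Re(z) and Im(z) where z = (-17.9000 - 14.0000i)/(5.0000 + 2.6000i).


Multiply by conjugate: (-17.9000 - 14.0000i)(5.0000 - 2.6000i) / (5^2 + 2.6^2)
Numerator real = -17.9*5 - (14)*2.6 = -125.9
Numerator imag = -14*5 - (-17.9)*2.6 = -23.46
Denominator = 31.76
Re(z) = -125.9/31.76 = -3.9641
Im(z) = -23.46/31.76 = -0.7387

Re(z) = -3.9641, Im(z) = -0.7387


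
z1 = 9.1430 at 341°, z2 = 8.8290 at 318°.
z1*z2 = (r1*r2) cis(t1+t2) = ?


r = 9.1430 * 8.8290 = 80.7235
theta = 341° + 318° = 659° = 299° (mod 360)

80.7235 cis(299°)


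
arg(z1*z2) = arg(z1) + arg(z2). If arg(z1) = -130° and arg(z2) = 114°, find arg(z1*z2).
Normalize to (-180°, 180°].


arg(z1*z2) = -130° + 114° = -16°
Normalized to (-180°, 180°]: -16°

-16°


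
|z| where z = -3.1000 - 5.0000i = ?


|z| = sqrt((-3.1)^2 + (-5)^2) = sqrt(9.61 + 25) = sqrt(34.61) = 5.8830

|z| = 5.8830


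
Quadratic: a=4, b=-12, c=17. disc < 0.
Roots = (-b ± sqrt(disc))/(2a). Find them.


disc = (-12)^2 - 4*4*17 = 144 - 272 = -128
sqrt(|disc|) = sqrt(128) = 11.3137
Real part = 12/(2*4) = 1.5000
Imag part = 11.3137/(2*4) = 1.4142

1.5000 ± 1.4142i


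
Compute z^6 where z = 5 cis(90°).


r^6 = 5^6 = 15625
n*theta = 6*90° = 540° = 180° (mod 360)
a = 15625*cos(180°) = -15625.0000
b = 15625*sin(180°) = 0

15625 cis(180°) = -15625.0000 + 0i


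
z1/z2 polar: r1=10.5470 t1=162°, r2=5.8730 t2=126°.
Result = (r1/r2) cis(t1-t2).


r = 10.5470 / 5.8730 = 1.7958
theta = 162° - 126° = 36° = 36° (mod 360)

1.7958 cis(36°)


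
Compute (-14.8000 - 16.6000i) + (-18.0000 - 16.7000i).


Real: -14.8 - 18 = -32.8
Imag: -16.6 - 16.7 = -33.3

-32.8000 - 33.3000i


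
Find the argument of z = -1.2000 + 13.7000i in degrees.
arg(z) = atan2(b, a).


Re = -1.2, Im = 13.7
arg = atan2(13.7, -1.2) = 95.0058 degrees

arg(z) = 95.0058 degrees


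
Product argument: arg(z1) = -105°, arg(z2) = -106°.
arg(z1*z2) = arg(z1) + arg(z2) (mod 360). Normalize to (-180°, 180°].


arg(z1*z2) = -105° - 106° = -211°
Normalized to (-180°, 180°]: 149°

149°


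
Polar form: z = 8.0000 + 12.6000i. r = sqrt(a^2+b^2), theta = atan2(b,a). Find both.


r = sqrt(64+158.76) = sqrt(222.76) = 14.9251
theta = atan2(12.6, 8) = 57.5877 degrees

r = 14.9251, theta = 57.5877 degrees


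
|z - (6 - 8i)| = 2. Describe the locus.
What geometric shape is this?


|z - z0| = r is a circle with center z0 and radius r.
Center = (6, -8), radius = 2

Circle with center (6, -8) and radius 2


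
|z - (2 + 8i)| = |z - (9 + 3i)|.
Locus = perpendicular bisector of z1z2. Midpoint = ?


Equal distances means the locus is the perpendicular bisector of z1 and z2.
Midpoint = ((2+9)/2, (8+3)/2) = (5.5000, 5.5000)

Perpendicular bisector through (5.5000, 5.5000)


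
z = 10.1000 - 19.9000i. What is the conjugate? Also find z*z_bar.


z_bar = 10.1000 + 19.9000i
z*z_bar = 10.1^2 + (-19.9)^2 = 102.01 + 396.01 = 498.02

z_bar = 10.1000 + 19.9000i, z*z_bar = 498.02


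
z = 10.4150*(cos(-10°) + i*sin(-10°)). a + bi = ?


a = 10.4150*cos(-10°) = 10.4150*0.98481 = 10.2568
b = 10.4150*sin(-10°) = 10.4150*(-0.173648) = -1.8085

10.2568 - 1.8085i


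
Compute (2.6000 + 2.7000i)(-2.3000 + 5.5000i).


Real = 2.6*(-2.3) - 2.7*5.5 = -5.98 - 14.85 = -20.83
Imag = 2.6*5.5 - (2.3)*2.7 = 14.3 - (6.21) = 8.09

-20.8300 + 8.0900i


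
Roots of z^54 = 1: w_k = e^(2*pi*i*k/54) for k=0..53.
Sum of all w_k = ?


The sum of all 54th roots of unity is 0.
Geometric series: (1 - w^54)/(1 - w) = (1-1)/(1-w) = 0 since w^54 = 1, w ≠ 1.
Alternatively: coefficient of z^53 in z^54 - 1 is 0.

0


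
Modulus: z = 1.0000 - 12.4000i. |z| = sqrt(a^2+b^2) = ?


|z| = sqrt(1^2 + (-12.4)^2) = sqrt(1 + 153.76) = sqrt(154.76) = 12.4403

|z| = 12.4403


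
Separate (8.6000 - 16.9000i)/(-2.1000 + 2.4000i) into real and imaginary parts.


Multiply by conjugate: (8.6000 - 16.9000i)(-2.1000 - 2.4000i) / ((-2.1)^2 + 2.4^2)
Numerator real = 8.6*(-2.1) - (16.9)*2.4 = -58.62
Numerator imag = -16.9*(-2.1) - 8.6*2.4 = 14.85
Denominator = 10.17
Re(z) = -58.62/10.17 = -5.7640
Im(z) = 14.85/10.17 = 1.4602

Re(z) = -5.7640, Im(z) = 1.4602


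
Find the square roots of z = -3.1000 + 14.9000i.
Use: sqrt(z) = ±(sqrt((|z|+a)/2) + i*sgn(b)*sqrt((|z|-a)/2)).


|z| = sqrt(9.61+222.01) = 15.2191
sqrt((|z|+a)/2) = sqrt((15.2191+(-3.1))/2) = sqrt(6.0595) = 2.4616
sqrt((|z|-a)/2) = sqrt((15.2191-(-3.1))/2) = sqrt(9.1595) = 3.0265

±(2.4616 + 3.0265i) i.e. 2.4616 + 3.0265i and -2.4616 - 3.0265i


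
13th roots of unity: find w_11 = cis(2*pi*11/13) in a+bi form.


Angle = 360*11/13 = 304.6154°
a = cos(304.6154°) = 0.5681
b = sin(304.6154°) = -0.8230

0.5681 - 0.8230i


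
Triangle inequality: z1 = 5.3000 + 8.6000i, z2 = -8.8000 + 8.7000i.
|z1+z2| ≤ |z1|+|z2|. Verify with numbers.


|z1| = sqrt(5.3^2 + 8.6^2) = sqrt(102.05) = 10.1020
|z2| = sqrt((-8.8)^2 + 8.7^2) = sqrt(153.13) = 12.3746
z1+z2 = -3.5000 + 17.3000i
|z1+z2| = sqrt(311.54) = 17.6505
|z1|+|z2| = 10.1020 + 12.3746 = 22.4766

|z1+z2| = 17.6505 ≤ |z1|+|z2| = 22.4766 (verified)


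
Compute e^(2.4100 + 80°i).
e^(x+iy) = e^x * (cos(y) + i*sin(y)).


e^2.4100 = 11.1340
cos(80°) = 0.17365
sin(80°) = 0.9848
Real = 11.1340*0.17365 = 1.9334
Imag = 11.1340*0.9848 = 10.9648

1.9334 + 10.9648i


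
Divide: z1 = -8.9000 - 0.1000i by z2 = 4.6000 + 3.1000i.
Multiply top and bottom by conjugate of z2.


Conjugate of z2 = 4.6000 - 3.1000i
Numerator: (-8.9000 - 0.1000i)(4.6000 - 3.1000i) = -41.2500 + 27.1300i
Denominator: 4.6^2 + 3.1^2 = 30.77
Result = (-41.2500 + 27.1300i)/30.77

-1.3406 + 0.8817i


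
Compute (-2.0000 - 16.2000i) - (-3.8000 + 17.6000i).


Real: -2 + 3.8 = 1.8
Imag: -16.2 - 17.6 = -33.8

1.8000 - 33.8000i


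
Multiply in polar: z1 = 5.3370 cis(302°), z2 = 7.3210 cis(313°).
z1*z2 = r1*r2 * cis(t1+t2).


r = 5.3370 * 7.3210 = 39.0722
theta = 302° + 313° = 615° = 255° (mod 360)

39.0722 cis(255°)


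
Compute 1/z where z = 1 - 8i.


|z|^2 = 1+64 = 65
1/z = (1 + 8i)/65

1/z = 0.0154 + 0.1231i


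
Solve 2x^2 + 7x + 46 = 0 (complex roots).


disc = 7^2 - 4*2*46 = 49 - 368 = -319
sqrt(|disc|) = sqrt(319) = 17.8606
Real part = -7/(2*2) = -1.7500
Imag part = 17.8606/(2*2) = 4.4651

-1.7500 ± 4.4651i


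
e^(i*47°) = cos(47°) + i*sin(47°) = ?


cos(47°) = 0.6820
sin(47°) = 0.7314

e^(i*47°) = 0.6820 + 0.7314i


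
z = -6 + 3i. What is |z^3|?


|z| = sqrt(36+9) = sqrt(45) = 6.7082
|z^3| = |z|^3 = (sqrt(45))^3 = 45*sqrt(45)

|z^3| = 45*sqrt(45) ≈ 301.8692


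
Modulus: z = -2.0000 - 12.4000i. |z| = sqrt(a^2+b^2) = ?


|z| = sqrt((-2)^2 + (-12.4)^2) = sqrt(4 + 153.76) = sqrt(157.76) = 12.5603

|z| = 12.5603


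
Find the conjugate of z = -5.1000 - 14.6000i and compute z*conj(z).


z_bar = -5.1000 + 14.6000i
z*z_bar = (-5.1)^2 + (-14.6)^2 = 26.01 + 213.16 = 239.17

z_bar = -5.1000 + 14.6000i, z*z_bar = 239.17


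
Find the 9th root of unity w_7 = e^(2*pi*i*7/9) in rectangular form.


Angle = 360*7/9 = 280°
a = cos(280°) = 0.1736
b = sin(280°) = -0.9848

0.1736 - 0.9848i


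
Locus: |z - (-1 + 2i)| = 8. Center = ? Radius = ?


|z - z0| = r is a circle with center z0 and radius r.
Center = (-1, 2), radius = 8

Circle with center (-1, 2) and radius 8


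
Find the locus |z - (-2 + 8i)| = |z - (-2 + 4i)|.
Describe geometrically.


Equal distances means the locus is the perpendicular bisector of z1 and z2.
Midpoint = ((-2+(-2))/2, (8+4)/2) = (-2.0000, 6.0000)

Perpendicular bisector through (-2.0000, 6.0000)


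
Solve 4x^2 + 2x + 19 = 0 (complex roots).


disc = 2^2 - 4*4*19 = 4 - 304 = -300
sqrt(|disc|) = sqrt(300) = 17.3205
Real part = -2/(2*4) = -0.2500
Imag part = 17.3205/(2*4) = 2.1651

-0.2500 ± 2.1651i


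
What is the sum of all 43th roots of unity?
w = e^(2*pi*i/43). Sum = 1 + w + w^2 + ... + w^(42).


The sum of all 43th roots of unity is 0.
Geometric series: (1 - w^43)/(1 - w) = (1-1)/(1-w) = 0 since w^43 = 1, w ≠ 1.
Alternatively: coefficient of z^42 in z^43 - 1 is 0.

0


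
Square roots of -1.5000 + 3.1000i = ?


|z| = sqrt(2.25+9.61) = 3.4438
sqrt((|z|+a)/2) = sqrt((3.4438+(-1.5))/2) = sqrt(0.9719) = 0.9859
sqrt((|z|-a)/2) = sqrt((3.4438-(-1.5))/2) = sqrt(2.4719) = 1.5722

±(0.9859 + 1.5722i) i.e. 0.9859 + 1.5722i and -0.9859 - 1.5722i


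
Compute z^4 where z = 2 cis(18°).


r^4 = 2^4 = 16
n*theta = 4*18° = 72° = 72° (mod 360)
a = 16*cos(72°) = 4.9443
b = 16*sin(72°) = 15.2169

16 cis(72°) = 4.9443 + 15.2169i


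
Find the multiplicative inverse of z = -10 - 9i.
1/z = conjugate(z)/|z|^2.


|z|^2 = 100+81 = 181
1/z = (-10 + 9i)/181

1/z = -0.0552 + 0.0497i


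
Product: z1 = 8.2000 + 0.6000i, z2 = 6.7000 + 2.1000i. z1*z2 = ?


Real = 8.2*6.7 - 0.6*2.1 = 54.94 - 1.26 = 53.68
Imag = 8.2*2.1 + 6.7*0.6 = 17.22 + 4.02 = 21.24

53.6800 + 21.2400i


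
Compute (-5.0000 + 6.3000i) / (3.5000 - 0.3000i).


Conjugate of z2 = 3.5000 + 0.3000i
Numerator: (-5.0000 + 6.3000i)(3.5000 + 0.3000i) = -19.3900 + 20.5500i
Denominator: 3.5^2 + (-0.3)^2 = 12.34
Result = (-19.3900 + 20.5500i)/12.34

-1.5713 + 1.6653i


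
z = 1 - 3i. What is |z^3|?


|z| = sqrt(1+9) = sqrt(10) = 3.1623
|z^3| = |z|^3 = (sqrt(10))^3 = 10*sqrt(10)

|z^3| = 10*sqrt(10) ≈ 31.6228


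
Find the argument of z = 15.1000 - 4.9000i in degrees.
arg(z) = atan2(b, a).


Re = 15.1, Im = -4.9
arg = atan2(-4.9, 15.1) = -17.9784 degrees

arg(z) = -17.9784 degrees


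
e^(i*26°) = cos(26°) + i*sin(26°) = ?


cos(26°) = 0.8988
sin(26°) = 0.4384

e^(i*26°) = 0.8988 + 0.4384i


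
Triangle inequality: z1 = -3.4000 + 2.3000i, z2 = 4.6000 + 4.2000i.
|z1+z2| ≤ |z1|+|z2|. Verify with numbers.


|z1| = sqrt((-3.4)^2 + 2.3^2) = sqrt(16.85) = 4.1049
|z2| = sqrt(4.6^2 + 4.2^2) = sqrt(38.8) = 6.2290
z1+z2 = 1.2000 + 6.5000i
|z1+z2| = sqrt(43.69) = 6.6098
|z1|+|z2| = 4.1049 + 6.2290 = 10.3339

|z1+z2| = 6.6098 ≤ |z1|+|z2| = 10.3339 (verified)


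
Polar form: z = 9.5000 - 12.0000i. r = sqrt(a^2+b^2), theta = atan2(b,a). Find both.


r = sqrt(90.25+144) = sqrt(234.25) = 15.3052
theta = atan2(-12, 9.5) = -51.6325 degrees

r = 15.3052, theta = -51.6325 degrees


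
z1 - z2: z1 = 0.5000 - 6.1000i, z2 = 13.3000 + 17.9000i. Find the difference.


Real: 0.5 - 13.3 = -12.8
Imag: -6.1 - 17.9 = -24

-12.8000 - 24.0000i


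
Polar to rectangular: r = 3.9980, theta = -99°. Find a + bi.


a = 3.9980*cos(-99°) = 3.9980*(-0.15643) = -0.6254
b = 3.9980*sin(-99°) = 3.9980*(-0.9877) = -3.9488

-0.6254 - 3.9488i


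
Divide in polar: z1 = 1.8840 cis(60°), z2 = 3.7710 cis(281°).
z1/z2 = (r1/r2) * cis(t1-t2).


r = 1.8840 / 3.7710 = 0.4996
theta = 60° - 281° = -221° = 139° (mod 360)

0.4996 cis(139°)


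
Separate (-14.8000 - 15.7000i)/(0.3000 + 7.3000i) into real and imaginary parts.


Multiply by conjugate: (-14.8000 - 15.7000i)(0.3000 - 7.3000i) / (0.3^2 + 7.3^2)
Numerator real = -14.8*0.3 - (15.7)*7.3 = -119.05
Numerator imag = -15.7*0.3 - (-14.8)*7.3 = 103.33
Denominator = 53.38
Re(z) = -119.05/53.38 = -2.2302
Im(z) = 103.33/53.38 = 1.9357

Re(z) = -2.2302, Im(z) = 1.9357


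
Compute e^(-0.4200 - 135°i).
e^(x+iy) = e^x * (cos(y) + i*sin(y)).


e^-0.4200 = 0.6570
cos(-135°) = -0.7071
sin(-135°) = -0.7071
Real = 0.6570*(-0.7071) = -0.4646
Imag = 0.6570*(-0.7071) = -0.4646

-0.4646 - 0.4646i


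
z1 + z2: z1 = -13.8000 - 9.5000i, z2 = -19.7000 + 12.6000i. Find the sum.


Real: -13.8 - 19.7 = -33.5
Imag: -9.5 + 12.6 = 3.1

-33.5000 + 3.1000i


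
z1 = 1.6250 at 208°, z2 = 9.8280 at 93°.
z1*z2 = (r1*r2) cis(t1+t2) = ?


r = 1.6250 * 9.8280 = 15.9705
theta = 208° + 93° = 301° = 301° (mod 360)

15.9705 cis(301°)


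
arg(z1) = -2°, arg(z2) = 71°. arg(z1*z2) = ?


arg(z1*z2) = -2° + 71° = 69°
Normalized to (-180°, 180°]: 69°

69°


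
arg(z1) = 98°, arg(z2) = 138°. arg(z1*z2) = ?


arg(z1*z2) = 98° + 138° = 236°
Normalized to (-180°, 180°]: -124°

-124°


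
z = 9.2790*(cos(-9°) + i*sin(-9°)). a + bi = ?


a = 9.2790*cos(-9°) = 9.2790*0.98769 = 9.1648
b = 9.2790*sin(-9°) = 9.2790*(-0.156434) = -1.4516

9.1648 - 1.4516i


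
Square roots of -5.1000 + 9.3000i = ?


|z| = sqrt(26.01+86.49) = 10.6066
sqrt((|z|+a)/2) = sqrt((10.6066+(-5.1))/2) = sqrt(2.7533) = 1.6593
sqrt((|z|-a)/2) = sqrt((10.6066-(-5.1))/2) = sqrt(7.8533) = 2.8024

±(1.6593 + 2.8024i) i.e. 1.6593 + 2.8024i and -1.6593 - 2.8024i


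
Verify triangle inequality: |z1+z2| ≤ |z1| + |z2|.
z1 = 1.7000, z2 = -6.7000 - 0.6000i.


|z1| = sqrt(1.7^2 + 0^2) = sqrt(2.89) = 1.7000
|z2| = sqrt((-6.7)^2 + (-0.6)^2) = sqrt(45.25) = 6.7268
z1+z2 = -5.0000 - 0.6000i
|z1+z2| = sqrt(25.36) = 5.0359
|z1|+|z2| = 1.7000 + 6.7268 = 8.4268

|z1+z2| = 5.0359 ≤ |z1|+|z2| = 8.4268 (verified)


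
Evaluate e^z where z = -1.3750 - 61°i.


e^-1.3750 = 0.2528
cos(-61°) = 0.4848
sin(-61°) = -0.8746
Real = 0.2528*0.4848 = 0.1226
Imag = 0.2528*(-0.8746) = -0.2211

0.1226 - 0.2211i


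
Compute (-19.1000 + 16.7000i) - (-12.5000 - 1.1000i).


Real: -19.1 + 12.5 = -6.6
Imag: 16.7 + 1.1 = 17.8

-6.6000 + 17.8000i


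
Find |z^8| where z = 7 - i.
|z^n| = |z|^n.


|z| = sqrt(49+1) = sqrt(50) = 7.0711
|z^8| = |z|^8 = (sqrt(50))^8 = 50^4 = 6250000

|z^8| = 6250000


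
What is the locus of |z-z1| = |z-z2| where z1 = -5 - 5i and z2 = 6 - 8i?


Equal distances means the locus is the perpendicular bisector of z1 and z2.
Midpoint = ((-5+6)/2, (-5+(-8))/2) = (0.5000, -6.5000)

Perpendicular bisector through (0.5000, -6.5000)


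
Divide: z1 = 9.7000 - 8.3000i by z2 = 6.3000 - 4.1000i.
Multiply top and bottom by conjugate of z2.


Conjugate of z2 = 6.3000 + 4.1000i
Numerator: (9.7000 - 8.3000i)(6.3000 + 4.1000i) = 95.1400 - 12.5200i
Denominator: 6.3^2 + (-4.1)^2 = 56.5
Result = (95.1400 - 12.5200i)/56.5

1.6839 - 0.2216i


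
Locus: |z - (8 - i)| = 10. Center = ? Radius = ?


|z - z0| = r is a circle with center z0 and radius r.
Center = (8, -1), radius = 10

Circle with center (8, -1) and radius 10


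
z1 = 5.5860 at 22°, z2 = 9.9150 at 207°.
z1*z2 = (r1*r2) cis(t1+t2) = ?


r = 5.5860 * 9.9150 = 55.3852
theta = 22° + 207° = 229° = 229° (mod 360)

55.3852 cis(229°)


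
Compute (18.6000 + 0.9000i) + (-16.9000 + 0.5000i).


Real: 18.6 - 16.9 = 1.7
Imag: 0.9 + 0.5 = 1.4

1.7000 + 1.4000i


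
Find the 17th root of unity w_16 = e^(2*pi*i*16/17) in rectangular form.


Angle = 360*16/17 = 338.8235°
a = cos(338.8235°) = 0.9325
b = sin(338.8235°) = -0.3612

0.9325 - 0.3612i


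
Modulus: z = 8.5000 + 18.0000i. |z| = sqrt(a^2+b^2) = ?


|z| = sqrt(8.5^2 + 18^2) = sqrt(72.25 + 324) = sqrt(396.25) = 19.9060

|z| = 19.9060


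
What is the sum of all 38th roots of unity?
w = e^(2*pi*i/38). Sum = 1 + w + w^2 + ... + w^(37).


The sum of all 38th roots of unity is 0.
Geometric series: (1 - w^38)/(1 - w) = (1-1)/(1-w) = 0 since w^38 = 1, w ≠ 1.
Alternatively: coefficient of z^37 in z^38 - 1 is 0.

0


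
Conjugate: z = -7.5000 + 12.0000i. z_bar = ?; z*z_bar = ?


z_bar = -7.5000 - 12.0000i
z*z_bar = (-7.5)^2 + 12^2 = 56.25 + 144 = 200.25

z_bar = -7.5000 - 12.0000i, z*z_bar = 200.25


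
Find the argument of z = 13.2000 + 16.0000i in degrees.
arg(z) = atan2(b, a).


Re = 13.2, Im = 16
arg = atan2(16, 13.2) = 50.4774 degrees

arg(z) = 50.4774 degrees


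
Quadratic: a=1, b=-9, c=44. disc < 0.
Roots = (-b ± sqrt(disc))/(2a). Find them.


disc = (-9)^2 - 4*1*44 = 81 - 176 = -95
sqrt(|disc|) = sqrt(95) = 9.7468
Real part = 9/(2*1) = 4.5000
Imag part = 9.7468/(2*1) = 4.8734

4.5000 ± 4.8734i


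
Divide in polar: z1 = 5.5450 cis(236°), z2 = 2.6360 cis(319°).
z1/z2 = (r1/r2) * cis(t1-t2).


r = 5.5450 / 2.6360 = 2.1036
theta = 236° - 319° = -83° = 277° (mod 360)

2.1036 cis(277°)


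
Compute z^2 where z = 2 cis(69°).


r^2 = 2^2 = 4
n*theta = 2*69° = 138° = 138° (mod 360)
a = 4*cos(138°) = -2.9726
b = 4*sin(138°) = 2.6765

4 cis(138°) = -2.9726 + 2.6765i


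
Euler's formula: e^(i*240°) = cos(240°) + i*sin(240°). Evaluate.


cos(240°) = -0.5000
sin(240°) = -0.8660

e^(i*240°) = -0.5000 - 0.8660i


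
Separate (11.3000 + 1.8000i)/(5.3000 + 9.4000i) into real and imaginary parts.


Multiply by conjugate: (11.3000 + 1.8000i)(5.3000 - 9.4000i) / (5.3^2 + 9.4^2)
Numerator real = 11.3*5.3 + 1.8*9.4 = 76.81
Numerator imag = 1.8*5.3 - 11.3*9.4 = -96.68
Denominator = 116.45
Re(z) = 76.81/116.45 = 0.6596
Im(z) = -96.68/116.45 = -0.8302

Re(z) = 0.6596, Im(z) = -0.8302


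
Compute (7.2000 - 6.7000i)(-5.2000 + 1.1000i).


Real = 7.2*(-5.2) - (-6.7)*1.1 = -37.44 - (-7.37) = -30.07
Imag = 7.2*1.1 - (5.2)*(-6.7) = 7.92 + 34.84 = 42.76

-30.0700 + 42.7600i


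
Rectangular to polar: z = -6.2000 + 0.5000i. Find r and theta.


r = sqrt(38.44+0.25) = sqrt(38.69) = 6.2201
theta = atan2(0.5, -6.2) = 175.3894 degrees

r = 6.2201, theta = 175.3894 degrees


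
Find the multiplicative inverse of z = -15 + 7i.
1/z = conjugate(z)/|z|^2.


|z|^2 = 225+49 = 274
1/z = (-15 - 7i)/274

1/z = -0.0547 - 0.0255i


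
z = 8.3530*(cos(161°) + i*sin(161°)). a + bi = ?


a = 8.3530*cos(161°) = 8.3530*(-0.94552) = -7.8979
b = 8.3530*sin(161°) = 8.3530*0.32557 = 2.7195

-7.8979 + 2.7195i
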